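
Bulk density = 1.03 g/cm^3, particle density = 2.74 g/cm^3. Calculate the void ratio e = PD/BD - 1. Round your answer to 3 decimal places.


Step 1: e = PD / BD - 1
Step 2: e = 2.74 / 1.03 - 1
Step 3: e = 2.66019 - 1
Step 4: e = 1.66

1.66


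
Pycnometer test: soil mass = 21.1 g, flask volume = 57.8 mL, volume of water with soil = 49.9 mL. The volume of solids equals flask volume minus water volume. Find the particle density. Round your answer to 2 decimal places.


Step 1: Volume of solids = flask volume - water volume with soil
Step 2: V_solids = 57.8 - 49.9 = 7.9 mL
Step 3: Particle density = mass / V_solids = 21.1 / 7.9 = 2.67 g/cm^3

2.67


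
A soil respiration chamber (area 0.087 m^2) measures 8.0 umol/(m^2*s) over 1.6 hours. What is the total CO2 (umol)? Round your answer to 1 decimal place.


Step 1: Convert time to seconds: 1.6 hr * 3600 = 5760.0 s
Step 2: Total = flux * area * time_s
Step 3: Total = 8.0 * 0.087 * 5760.0
Step 4: Total = 4009.0 umol

4009.0


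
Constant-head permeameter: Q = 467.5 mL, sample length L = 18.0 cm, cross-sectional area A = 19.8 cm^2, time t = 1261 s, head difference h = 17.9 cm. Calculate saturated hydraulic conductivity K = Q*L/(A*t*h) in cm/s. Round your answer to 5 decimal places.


Step 1: K = Q * L / (A * t * h)
Step 2: Numerator = 467.5 * 18.0 = 8415.0
Step 3: Denominator = 19.8 * 1261 * 17.9 = 446923.62
Step 4: K = 8415.0 / 446923.62 = 0.01883 cm/s

0.01883


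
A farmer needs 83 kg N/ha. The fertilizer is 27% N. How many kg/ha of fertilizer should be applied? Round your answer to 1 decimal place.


Step 1: Fertilizer rate = target N / (N content / 100)
Step 2: Rate = 83 / (27 / 100)
Step 3: Rate = 83 / 0.27
Step 4: Rate = 307.4 kg/ha

307.4


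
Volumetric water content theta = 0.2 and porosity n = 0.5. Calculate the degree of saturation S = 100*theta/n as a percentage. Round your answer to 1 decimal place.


Step 1: S = 100 * theta_v / n
Step 2: S = 100 * 0.2 / 0.5
Step 3: S = 40.0%

40.0


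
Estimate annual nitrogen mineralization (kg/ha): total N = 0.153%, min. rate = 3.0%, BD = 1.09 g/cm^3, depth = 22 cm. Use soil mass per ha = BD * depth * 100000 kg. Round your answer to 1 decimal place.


Step 1: Soil mass per ha = BD * depth * 100000 = 1.09 * 22 * 100000 = 2398000 kg
Step 2: Total N pool = soil mass * N%/100 = 2398000 * 0.153/100 = 3668.94 kg/ha
Step 3: N mineralized = N pool * rate%/100 = 3668.94 * 3.0/100 = 110.1 kg/ha/yr

110.1


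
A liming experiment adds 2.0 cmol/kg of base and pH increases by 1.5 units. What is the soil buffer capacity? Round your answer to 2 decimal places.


Step 1: BC = change in base / change in pH
Step 2: BC = 2.0 / 1.5
Step 3: BC = 1.33 cmol/(kg*pH unit)

1.33


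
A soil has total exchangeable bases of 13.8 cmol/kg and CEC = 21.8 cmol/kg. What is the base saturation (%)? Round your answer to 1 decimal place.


Step 1: BS = 100 * (sum of bases) / CEC
Step 2: BS = 100 * 13.8 / 21.8
Step 3: BS = 63.3%

63.3


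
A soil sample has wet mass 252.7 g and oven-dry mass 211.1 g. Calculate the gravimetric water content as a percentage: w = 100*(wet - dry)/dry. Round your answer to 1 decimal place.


Step 1: Water mass = wet - dry = 252.7 - 211.1 = 41.6 g
Step 2: w = 100 * water mass / dry mass
Step 3: w = 100 * 41.6 / 211.1 = 19.7%

19.7


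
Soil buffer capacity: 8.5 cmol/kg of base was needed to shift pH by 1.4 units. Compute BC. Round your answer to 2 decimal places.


Step 1: BC = change in base / change in pH
Step 2: BC = 8.5 / 1.4
Step 3: BC = 6.07 cmol/(kg*pH unit)

6.07


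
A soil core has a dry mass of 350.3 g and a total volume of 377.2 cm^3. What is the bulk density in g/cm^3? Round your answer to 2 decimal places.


Step 1: Identify the formula: BD = dry mass / volume
Step 2: Substitute values: BD = 350.3 / 377.2
Step 3: BD = 0.93 g/cm^3

0.93


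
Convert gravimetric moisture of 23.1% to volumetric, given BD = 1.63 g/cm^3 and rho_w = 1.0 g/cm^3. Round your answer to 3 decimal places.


Step 1: theta = (w / 100) * BD / rho_w
Step 2: theta = (23.1 / 100) * 1.63 / 1.0
Step 3: theta = 0.231 * 1.63
Step 4: theta = 0.377

0.377


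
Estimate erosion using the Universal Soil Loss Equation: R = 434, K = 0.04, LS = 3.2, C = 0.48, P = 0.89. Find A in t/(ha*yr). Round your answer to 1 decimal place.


Step 1: A = R * K * LS * C * P
Step 2: R * K = 434 * 0.04 = 17.36
Step 3: (R*K) * LS = 17.36 * 3.2 = 55.552
Step 4: * C * P = 55.552 * 0.48 * 0.89 = 23.7
Step 5: A = 23.7 t/(ha*yr)

23.7


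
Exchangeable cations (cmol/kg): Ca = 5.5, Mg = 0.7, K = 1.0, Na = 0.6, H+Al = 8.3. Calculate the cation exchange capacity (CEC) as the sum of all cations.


Step 1: CEC = Ca + Mg + K + Na + (H+Al)
Step 2: CEC = 5.5 + 0.7 + 1.0 + 0.6 + 8.3
Step 3: CEC = 16.1 cmol/kg

16.1


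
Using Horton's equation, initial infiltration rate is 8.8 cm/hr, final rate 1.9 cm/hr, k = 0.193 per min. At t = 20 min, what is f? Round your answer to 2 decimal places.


Step 1: f = fc + (f0 - fc) * exp(-k * t)
Step 2: exp(-0.193 * 20) = 0.021068
Step 3: f = 1.9 + (8.8 - 1.9) * 0.021068
Step 4: f = 1.9 + 6.9 * 0.021068
Step 5: f = 2.05 cm/hr

2.05


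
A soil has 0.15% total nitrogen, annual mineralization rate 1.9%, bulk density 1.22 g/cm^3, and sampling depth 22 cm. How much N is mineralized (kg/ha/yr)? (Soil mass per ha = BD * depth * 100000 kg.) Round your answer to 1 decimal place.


Step 1: Soil mass per ha = BD * depth * 100000 = 1.22 * 22 * 100000 = 2684000 kg
Step 2: Total N pool = soil mass * N%/100 = 2684000 * 0.15/100 = 4026.0 kg/ha
Step 3: N mineralized = N pool * rate%/100 = 4026.0 * 1.9/100 = 76.5 kg/ha/yr

76.5


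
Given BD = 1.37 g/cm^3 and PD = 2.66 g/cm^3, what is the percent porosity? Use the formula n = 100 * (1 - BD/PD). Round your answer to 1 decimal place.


Step 1: Formula: n = 100 * (1 - BD / PD)
Step 2: n = 100 * (1 - 1.37 / 2.66)
Step 3: n = 100 * (1 - 0.51504)
Step 4: n = 48.5%

48.5


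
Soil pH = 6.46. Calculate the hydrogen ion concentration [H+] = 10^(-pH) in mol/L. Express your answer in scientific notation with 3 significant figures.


Step 1: [H+] = 10^(-pH)
Step 2: [H+] = 10^(-6.46)
Step 3: [H+] = 3.47e-07 mol/L

3.47e-07


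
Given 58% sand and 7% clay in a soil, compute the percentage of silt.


Step 1: sand + silt + clay = 100%
Step 2: silt = 100 - sand - clay
Step 3: silt = 100 - 58 - 7
Step 4: silt = 35%

35


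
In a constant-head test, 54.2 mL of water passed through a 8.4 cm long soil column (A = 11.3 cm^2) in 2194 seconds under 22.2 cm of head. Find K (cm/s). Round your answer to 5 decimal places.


Step 1: K = Q * L / (A * t * h)
Step 2: Numerator = 54.2 * 8.4 = 455.28
Step 3: Denominator = 11.3 * 2194 * 22.2 = 550386.84
Step 4: K = 455.28 / 550386.84 = 0.00083 cm/s

0.00083


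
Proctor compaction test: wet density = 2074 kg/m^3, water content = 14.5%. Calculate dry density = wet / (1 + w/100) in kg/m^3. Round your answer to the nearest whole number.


Step 1: Dry density = wet density / (1 + w/100)
Step 2: Dry density = 2074 / (1 + 14.5/100)
Step 3: Dry density = 2074 / 1.145
Step 4: Dry density = 1811 kg/m^3

1811


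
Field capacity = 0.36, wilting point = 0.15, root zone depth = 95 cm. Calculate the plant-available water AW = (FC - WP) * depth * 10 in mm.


Step 1: Available water = (FC - WP) * depth * 10
Step 2: AW = (0.36 - 0.15) * 95 * 10
Step 3: AW = 0.21 * 95 * 10
Step 4: AW = 199.5 mm

199.5


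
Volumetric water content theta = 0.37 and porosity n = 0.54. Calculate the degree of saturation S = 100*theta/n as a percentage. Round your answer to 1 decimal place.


Step 1: S = 100 * theta_v / n
Step 2: S = 100 * 0.37 / 0.54
Step 3: S = 68.5%

68.5


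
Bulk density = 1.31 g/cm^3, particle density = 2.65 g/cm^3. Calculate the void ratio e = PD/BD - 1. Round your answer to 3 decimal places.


Step 1: e = PD / BD - 1
Step 2: e = 2.65 / 1.31 - 1
Step 3: e = 2.0229 - 1
Step 4: e = 1.023

1.023


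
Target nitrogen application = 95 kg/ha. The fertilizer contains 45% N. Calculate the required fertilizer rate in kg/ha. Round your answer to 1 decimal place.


Step 1: Fertilizer rate = target N / (N content / 100)
Step 2: Rate = 95 / (45 / 100)
Step 3: Rate = 95 / 0.45
Step 4: Rate = 211.1 kg/ha

211.1


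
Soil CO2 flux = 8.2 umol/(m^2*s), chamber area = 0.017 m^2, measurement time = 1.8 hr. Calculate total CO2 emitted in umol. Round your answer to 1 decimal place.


Step 1: Convert time to seconds: 1.8 hr * 3600 = 6480.0 s
Step 2: Total = flux * area * time_s
Step 3: Total = 8.2 * 0.017 * 6480.0
Step 4: Total = 903.3 umol

903.3


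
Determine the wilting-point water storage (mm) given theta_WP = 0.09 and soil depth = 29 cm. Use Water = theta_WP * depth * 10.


Step 1: Water (mm) = theta_WP * depth * 10
Step 2: Water = 0.09 * 29 * 10
Step 3: Water = 26.1 mm

26.1


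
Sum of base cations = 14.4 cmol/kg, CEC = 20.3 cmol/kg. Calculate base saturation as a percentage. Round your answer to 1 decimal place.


Step 1: BS = 100 * (sum of bases) / CEC
Step 2: BS = 100 * 14.4 / 20.3
Step 3: BS = 70.9%

70.9


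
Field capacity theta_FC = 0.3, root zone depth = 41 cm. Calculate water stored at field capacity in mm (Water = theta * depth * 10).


Step 1: Water (mm) = theta_FC * depth (cm) * 10
Step 2: Water = 0.3 * 41 * 10
Step 3: Water = 123.0 mm

123.0


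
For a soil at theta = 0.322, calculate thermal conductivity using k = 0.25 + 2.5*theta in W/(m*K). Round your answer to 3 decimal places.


Step 1: k = 0.25 + 2.5 * theta
Step 2: k = 0.25 + 2.5 * 0.322
Step 3: k = 0.25 + 0.805
Step 4: k = 1.055 W/(m*K)

1.055


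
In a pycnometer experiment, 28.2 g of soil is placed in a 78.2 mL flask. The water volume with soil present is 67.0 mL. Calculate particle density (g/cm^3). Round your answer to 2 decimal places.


Step 1: Volume of solids = flask volume - water volume with soil
Step 2: V_solids = 78.2 - 67.0 = 11.2 mL
Step 3: Particle density = mass / V_solids = 28.2 / 11.2 = 2.52 g/cm^3

2.52


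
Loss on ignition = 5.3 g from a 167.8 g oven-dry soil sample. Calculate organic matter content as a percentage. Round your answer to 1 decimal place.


Step 1: OM% = 100 * LOI / sample mass
Step 2: OM = 100 * 5.3 / 167.8
Step 3: OM = 3.2%

3.2


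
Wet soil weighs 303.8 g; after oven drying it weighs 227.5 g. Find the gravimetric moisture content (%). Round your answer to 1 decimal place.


Step 1: Water mass = wet - dry = 303.8 - 227.5 = 76.3 g
Step 2: w = 100 * water mass / dry mass
Step 3: w = 100 * 76.3 / 227.5 = 33.5%

33.5


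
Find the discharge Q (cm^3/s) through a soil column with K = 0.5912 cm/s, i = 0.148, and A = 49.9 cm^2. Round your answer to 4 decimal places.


Step 1: Apply Darcy's law: Q = K * i * A
Step 2: Q = 0.5912 * 0.148 * 49.9
Step 3: Q = 4.3661 cm^3/s

4.3661


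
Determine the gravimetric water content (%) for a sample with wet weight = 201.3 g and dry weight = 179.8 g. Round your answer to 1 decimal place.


Step 1: Water mass = wet - dry = 201.3 - 179.8 = 21.5 g
Step 2: w = 100 * water mass / dry mass
Step 3: w = 100 * 21.5 / 179.8 = 12.0%

12.0


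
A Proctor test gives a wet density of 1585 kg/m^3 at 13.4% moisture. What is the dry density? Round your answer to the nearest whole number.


Step 1: Dry density = wet density / (1 + w/100)
Step 2: Dry density = 1585 / (1 + 13.4/100)
Step 3: Dry density = 1585 / 1.134
Step 4: Dry density = 1398 kg/m^3

1398


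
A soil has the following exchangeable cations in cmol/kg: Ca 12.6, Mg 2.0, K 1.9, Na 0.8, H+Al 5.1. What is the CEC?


Step 1: CEC = Ca + Mg + K + Na + (H+Al)
Step 2: CEC = 12.6 + 2.0 + 1.9 + 0.8 + 5.1
Step 3: CEC = 22.4 cmol/kg

22.4


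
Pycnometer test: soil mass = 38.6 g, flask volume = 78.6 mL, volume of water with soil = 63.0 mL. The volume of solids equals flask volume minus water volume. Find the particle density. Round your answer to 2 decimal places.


Step 1: Volume of solids = flask volume - water volume with soil
Step 2: V_solids = 78.6 - 63.0 = 15.6 mL
Step 3: Particle density = mass / V_solids = 38.6 / 15.6 = 2.47 g/cm^3

2.47


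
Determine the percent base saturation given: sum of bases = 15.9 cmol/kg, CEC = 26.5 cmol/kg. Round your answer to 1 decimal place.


Step 1: BS = 100 * (sum of bases) / CEC
Step 2: BS = 100 * 15.9 / 26.5
Step 3: BS = 60.0%

60.0


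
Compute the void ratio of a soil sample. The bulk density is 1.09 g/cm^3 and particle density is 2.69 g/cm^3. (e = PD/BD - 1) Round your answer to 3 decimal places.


Step 1: e = PD / BD - 1
Step 2: e = 2.69 / 1.09 - 1
Step 3: e = 2.46789 - 1
Step 4: e = 1.468

1.468


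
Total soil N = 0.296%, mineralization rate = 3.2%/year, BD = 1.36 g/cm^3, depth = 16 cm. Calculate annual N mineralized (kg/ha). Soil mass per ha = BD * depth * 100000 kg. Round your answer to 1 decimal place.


Step 1: Soil mass per ha = BD * depth * 100000 = 1.36 * 16 * 100000 = 2176000 kg
Step 2: Total N pool = soil mass * N%/100 = 2176000 * 0.296/100 = 6440.96 kg/ha
Step 3: N mineralized = N pool * rate%/100 = 6440.96 * 3.2/100 = 206.1 kg/ha/yr

206.1


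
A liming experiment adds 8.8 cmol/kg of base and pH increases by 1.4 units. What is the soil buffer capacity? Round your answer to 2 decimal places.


Step 1: BC = change in base / change in pH
Step 2: BC = 8.8 / 1.4
Step 3: BC = 6.29 cmol/(kg*pH unit)

6.29


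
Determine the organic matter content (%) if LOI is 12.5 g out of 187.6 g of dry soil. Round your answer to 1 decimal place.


Step 1: OM% = 100 * LOI / sample mass
Step 2: OM = 100 * 12.5 / 187.6
Step 3: OM = 6.7%

6.7


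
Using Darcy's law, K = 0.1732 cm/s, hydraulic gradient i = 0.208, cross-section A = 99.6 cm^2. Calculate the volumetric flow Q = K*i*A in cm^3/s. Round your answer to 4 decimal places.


Step 1: Apply Darcy's law: Q = K * i * A
Step 2: Q = 0.1732 * 0.208 * 99.6
Step 3: Q = 3.5881 cm^3/s

3.5881


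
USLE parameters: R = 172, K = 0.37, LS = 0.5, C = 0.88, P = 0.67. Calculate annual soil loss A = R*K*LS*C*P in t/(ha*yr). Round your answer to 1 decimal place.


Step 1: A = R * K * LS * C * P
Step 2: R * K = 172 * 0.37 = 63.64
Step 3: (R*K) * LS = 63.64 * 0.5 = 31.82
Step 4: * C * P = 31.82 * 0.88 * 0.67 = 18.8
Step 5: A = 18.8 t/(ha*yr)

18.8


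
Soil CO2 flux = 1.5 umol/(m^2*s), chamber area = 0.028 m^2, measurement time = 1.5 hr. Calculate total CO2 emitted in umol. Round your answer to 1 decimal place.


Step 1: Convert time to seconds: 1.5 hr * 3600 = 5400.0 s
Step 2: Total = flux * area * time_s
Step 3: Total = 1.5 * 0.028 * 5400.0
Step 4: Total = 226.8 umol

226.8


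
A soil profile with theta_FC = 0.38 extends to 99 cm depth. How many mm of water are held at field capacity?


Step 1: Water (mm) = theta_FC * depth (cm) * 10
Step 2: Water = 0.38 * 99 * 10
Step 3: Water = 376.2 mm

376.2


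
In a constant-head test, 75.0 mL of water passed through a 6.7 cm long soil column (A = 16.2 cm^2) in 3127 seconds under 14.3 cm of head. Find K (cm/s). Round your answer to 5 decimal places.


Step 1: K = Q * L / (A * t * h)
Step 2: Numerator = 75.0 * 6.7 = 502.5
Step 3: Denominator = 16.2 * 3127 * 14.3 = 724400.82
Step 4: K = 502.5 / 724400.82 = 0.00069 cm/s

0.00069


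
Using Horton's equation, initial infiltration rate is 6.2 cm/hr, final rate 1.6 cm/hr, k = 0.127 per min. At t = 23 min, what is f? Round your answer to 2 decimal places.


Step 1: f = fc + (f0 - fc) * exp(-k * t)
Step 2: exp(-0.127 * 23) = 0.05388
Step 3: f = 1.6 + (6.2 - 1.6) * 0.05388
Step 4: f = 1.6 + 4.6 * 0.05388
Step 5: f = 1.85 cm/hr

1.85


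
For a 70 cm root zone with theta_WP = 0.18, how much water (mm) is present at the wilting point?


Step 1: Water (mm) = theta_WP * depth * 10
Step 2: Water = 0.18 * 70 * 10
Step 3: Water = 126.0 mm

126.0


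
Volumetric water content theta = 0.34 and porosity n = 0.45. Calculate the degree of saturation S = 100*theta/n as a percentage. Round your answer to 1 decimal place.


Step 1: S = 100 * theta_v / n
Step 2: S = 100 * 0.34 / 0.45
Step 3: S = 75.6%

75.6


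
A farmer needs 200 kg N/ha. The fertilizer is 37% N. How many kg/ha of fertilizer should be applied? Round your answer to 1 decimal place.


Step 1: Fertilizer rate = target N / (N content / 100)
Step 2: Rate = 200 / (37 / 100)
Step 3: Rate = 200 / 0.37
Step 4: Rate = 540.5 kg/ha

540.5


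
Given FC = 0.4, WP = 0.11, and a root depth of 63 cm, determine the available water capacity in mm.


Step 1: Available water = (FC - WP) * depth * 10
Step 2: AW = (0.4 - 0.11) * 63 * 10
Step 3: AW = 0.29 * 63 * 10
Step 4: AW = 182.7 mm

182.7


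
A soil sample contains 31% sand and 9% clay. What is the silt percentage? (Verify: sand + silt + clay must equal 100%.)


Step 1: sand + silt + clay = 100%
Step 2: silt = 100 - sand - clay
Step 3: silt = 100 - 31 - 9
Step 4: silt = 60%

60


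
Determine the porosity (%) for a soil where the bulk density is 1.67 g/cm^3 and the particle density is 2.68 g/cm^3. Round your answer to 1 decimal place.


Step 1: Formula: n = 100 * (1 - BD / PD)
Step 2: n = 100 * (1 - 1.67 / 2.68)
Step 3: n = 100 * (1 - 0.62313)
Step 4: n = 37.7%

37.7


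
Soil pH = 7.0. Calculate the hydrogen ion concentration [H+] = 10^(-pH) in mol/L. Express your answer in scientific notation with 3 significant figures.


Step 1: [H+] = 10^(-pH)
Step 2: [H+] = 10^(-7.0)
Step 3: [H+] = 1.00e-07 mol/L

1.00e-07


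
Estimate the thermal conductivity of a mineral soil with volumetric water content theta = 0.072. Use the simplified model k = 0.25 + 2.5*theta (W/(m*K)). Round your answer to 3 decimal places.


Step 1: k = 0.25 + 2.5 * theta
Step 2: k = 0.25 + 2.5 * 0.072
Step 3: k = 0.25 + 0.18
Step 4: k = 0.43 W/(m*K)

0.43


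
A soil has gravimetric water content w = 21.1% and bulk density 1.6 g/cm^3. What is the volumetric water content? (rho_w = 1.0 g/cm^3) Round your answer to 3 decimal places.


Step 1: theta = (w / 100) * BD / rho_w
Step 2: theta = (21.1 / 100) * 1.6 / 1.0
Step 3: theta = 0.211 * 1.6
Step 4: theta = 0.338

0.338


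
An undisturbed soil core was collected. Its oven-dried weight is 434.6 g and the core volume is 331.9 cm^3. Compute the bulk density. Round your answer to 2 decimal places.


Step 1: Identify the formula: BD = dry mass / volume
Step 2: Substitute values: BD = 434.6 / 331.9
Step 3: BD = 1.31 g/cm^3

1.31


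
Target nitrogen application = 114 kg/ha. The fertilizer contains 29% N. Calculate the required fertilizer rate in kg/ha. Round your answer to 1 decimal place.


Step 1: Fertilizer rate = target N / (N content / 100)
Step 2: Rate = 114 / (29 / 100)
Step 3: Rate = 114 / 0.29
Step 4: Rate = 393.1 kg/ha

393.1


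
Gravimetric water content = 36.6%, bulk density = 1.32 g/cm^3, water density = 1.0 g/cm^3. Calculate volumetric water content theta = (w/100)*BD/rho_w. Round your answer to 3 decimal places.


Step 1: theta = (w / 100) * BD / rho_w
Step 2: theta = (36.6 / 100) * 1.32 / 1.0
Step 3: theta = 0.366 * 1.32
Step 4: theta = 0.483

0.483


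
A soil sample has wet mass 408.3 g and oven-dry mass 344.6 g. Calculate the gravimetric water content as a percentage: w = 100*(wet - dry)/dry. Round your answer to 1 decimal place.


Step 1: Water mass = wet - dry = 408.3 - 344.6 = 63.7 g
Step 2: w = 100 * water mass / dry mass
Step 3: w = 100 * 63.7 / 344.6 = 18.5%

18.5


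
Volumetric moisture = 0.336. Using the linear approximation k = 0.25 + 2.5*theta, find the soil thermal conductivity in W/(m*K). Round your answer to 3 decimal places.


Step 1: k = 0.25 + 2.5 * theta
Step 2: k = 0.25 + 2.5 * 0.336
Step 3: k = 0.25 + 0.84
Step 4: k = 1.09 W/(m*K)

1.09


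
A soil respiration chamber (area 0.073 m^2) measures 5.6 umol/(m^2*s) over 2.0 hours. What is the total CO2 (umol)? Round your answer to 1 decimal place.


Step 1: Convert time to seconds: 2.0 hr * 3600 = 7200.0 s
Step 2: Total = flux * area * time_s
Step 3: Total = 5.6 * 0.073 * 7200.0
Step 4: Total = 2943.4 umol

2943.4


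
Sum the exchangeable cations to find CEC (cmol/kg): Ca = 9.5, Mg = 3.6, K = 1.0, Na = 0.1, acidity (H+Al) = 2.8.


Step 1: CEC = Ca + Mg + K + Na + (H+Al)
Step 2: CEC = 9.5 + 3.6 + 1.0 + 0.1 + 2.8
Step 3: CEC = 17.0 cmol/kg

17.0


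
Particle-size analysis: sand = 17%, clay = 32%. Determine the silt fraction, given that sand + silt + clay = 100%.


Step 1: sand + silt + clay = 100%
Step 2: silt = 100 - sand - clay
Step 3: silt = 100 - 17 - 32
Step 4: silt = 51%

51


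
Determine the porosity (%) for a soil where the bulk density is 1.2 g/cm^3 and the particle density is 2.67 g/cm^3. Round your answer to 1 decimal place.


Step 1: Formula: n = 100 * (1 - BD / PD)
Step 2: n = 100 * (1 - 1.2 / 2.67)
Step 3: n = 100 * (1 - 0.44944)
Step 4: n = 55.1%

55.1


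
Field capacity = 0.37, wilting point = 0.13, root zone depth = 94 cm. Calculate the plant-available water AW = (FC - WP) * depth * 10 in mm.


Step 1: Available water = (FC - WP) * depth * 10
Step 2: AW = (0.37 - 0.13) * 94 * 10
Step 3: AW = 0.24 * 94 * 10
Step 4: AW = 225.6 mm

225.6


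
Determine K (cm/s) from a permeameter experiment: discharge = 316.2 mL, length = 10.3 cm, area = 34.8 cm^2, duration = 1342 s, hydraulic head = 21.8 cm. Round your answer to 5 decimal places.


Step 1: K = Q * L / (A * t * h)
Step 2: Numerator = 316.2 * 10.3 = 3256.86
Step 3: Denominator = 34.8 * 1342 * 21.8 = 1018094.88
Step 4: K = 3256.86 / 1018094.88 = 0.0032 cm/s

0.0032


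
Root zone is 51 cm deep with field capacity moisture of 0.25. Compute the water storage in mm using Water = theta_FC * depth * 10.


Step 1: Water (mm) = theta_FC * depth (cm) * 10
Step 2: Water = 0.25 * 51 * 10
Step 3: Water = 127.5 mm

127.5


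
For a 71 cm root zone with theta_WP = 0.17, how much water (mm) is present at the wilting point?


Step 1: Water (mm) = theta_WP * depth * 10
Step 2: Water = 0.17 * 71 * 10
Step 3: Water = 120.7 mm

120.7


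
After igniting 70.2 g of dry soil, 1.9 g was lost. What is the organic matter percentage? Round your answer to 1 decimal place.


Step 1: OM% = 100 * LOI / sample mass
Step 2: OM = 100 * 1.9 / 70.2
Step 3: OM = 2.7%

2.7


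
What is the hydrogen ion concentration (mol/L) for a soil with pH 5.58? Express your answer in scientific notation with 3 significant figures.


Step 1: [H+] = 10^(-pH)
Step 2: [H+] = 10^(-5.58)
Step 3: [H+] = 2.63e-06 mol/L

2.63e-06


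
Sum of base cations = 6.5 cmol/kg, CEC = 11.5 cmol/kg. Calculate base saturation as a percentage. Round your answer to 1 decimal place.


Step 1: BS = 100 * (sum of bases) / CEC
Step 2: BS = 100 * 6.5 / 11.5
Step 3: BS = 56.5%

56.5


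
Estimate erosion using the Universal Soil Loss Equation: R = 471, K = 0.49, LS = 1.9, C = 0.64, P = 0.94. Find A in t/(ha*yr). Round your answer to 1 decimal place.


Step 1: A = R * K * LS * C * P
Step 2: R * K = 471 * 0.49 = 230.79
Step 3: (R*K) * LS = 230.79 * 1.9 = 438.501
Step 4: * C * P = 438.501 * 0.64 * 0.94 = 263.8
Step 5: A = 263.8 t/(ha*yr)

263.8


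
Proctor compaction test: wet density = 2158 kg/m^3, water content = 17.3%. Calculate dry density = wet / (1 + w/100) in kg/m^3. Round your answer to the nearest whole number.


Step 1: Dry density = wet density / (1 + w/100)
Step 2: Dry density = 2158 / (1 + 17.3/100)
Step 3: Dry density = 2158 / 1.173
Step 4: Dry density = 1840 kg/m^3

1840


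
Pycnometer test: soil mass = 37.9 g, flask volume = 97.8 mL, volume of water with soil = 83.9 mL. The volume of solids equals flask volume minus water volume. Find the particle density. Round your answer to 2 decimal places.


Step 1: Volume of solids = flask volume - water volume with soil
Step 2: V_solids = 97.8 - 83.9 = 13.9 mL
Step 3: Particle density = mass / V_solids = 37.9 / 13.9 = 2.73 g/cm^3

2.73


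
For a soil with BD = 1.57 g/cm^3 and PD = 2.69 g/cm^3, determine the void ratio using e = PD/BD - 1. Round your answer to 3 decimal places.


Step 1: e = PD / BD - 1
Step 2: e = 2.69 / 1.57 - 1
Step 3: e = 1.71338 - 1
Step 4: e = 0.713

0.713


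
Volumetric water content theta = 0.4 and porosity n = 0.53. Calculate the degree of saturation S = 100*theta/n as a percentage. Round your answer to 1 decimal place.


Step 1: S = 100 * theta_v / n
Step 2: S = 100 * 0.4 / 0.53
Step 3: S = 75.5%

75.5


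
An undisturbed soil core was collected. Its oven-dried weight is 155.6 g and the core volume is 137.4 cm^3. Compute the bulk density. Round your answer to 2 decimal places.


Step 1: Identify the formula: BD = dry mass / volume
Step 2: Substitute values: BD = 155.6 / 137.4
Step 3: BD = 1.13 g/cm^3

1.13


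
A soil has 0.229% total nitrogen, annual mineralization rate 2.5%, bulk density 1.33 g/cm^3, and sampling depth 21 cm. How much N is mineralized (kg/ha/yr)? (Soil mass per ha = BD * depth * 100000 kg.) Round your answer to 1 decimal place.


Step 1: Soil mass per ha = BD * depth * 100000 = 1.33 * 21 * 100000 = 2793000 kg
Step 2: Total N pool = soil mass * N%/100 = 2793000 * 0.229/100 = 6395.97 kg/ha
Step 3: N mineralized = N pool * rate%/100 = 6395.97 * 2.5/100 = 159.9 kg/ha/yr

159.9


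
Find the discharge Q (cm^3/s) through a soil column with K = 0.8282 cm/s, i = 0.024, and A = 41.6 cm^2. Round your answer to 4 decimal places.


Step 1: Apply Darcy's law: Q = K * i * A
Step 2: Q = 0.8282 * 0.024 * 41.6
Step 3: Q = 0.8269 cm^3/s

0.8269


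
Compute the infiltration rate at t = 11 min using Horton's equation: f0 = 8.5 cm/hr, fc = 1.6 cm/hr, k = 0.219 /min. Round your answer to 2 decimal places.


Step 1: f = fc + (f0 - fc) * exp(-k * t)
Step 2: exp(-0.219 * 11) = 0.089905
Step 3: f = 1.6 + (8.5 - 1.6) * 0.089905
Step 4: f = 1.6 + 6.9 * 0.089905
Step 5: f = 2.22 cm/hr

2.22


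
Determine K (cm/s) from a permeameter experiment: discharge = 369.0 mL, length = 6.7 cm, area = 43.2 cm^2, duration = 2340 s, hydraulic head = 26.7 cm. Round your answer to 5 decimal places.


Step 1: K = Q * L / (A * t * h)
Step 2: Numerator = 369.0 * 6.7 = 2472.3
Step 3: Denominator = 43.2 * 2340 * 26.7 = 2699049.6
Step 4: K = 2472.3 / 2699049.6 = 0.00092 cm/s

0.00092


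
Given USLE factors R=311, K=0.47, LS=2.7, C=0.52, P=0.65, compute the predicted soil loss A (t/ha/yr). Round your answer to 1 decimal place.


Step 1: A = R * K * LS * C * P
Step 2: R * K = 311 * 0.47 = 146.17
Step 3: (R*K) * LS = 146.17 * 2.7 = 394.659
Step 4: * C * P = 394.659 * 0.52 * 0.65 = 133.4
Step 5: A = 133.4 t/(ha*yr)

133.4


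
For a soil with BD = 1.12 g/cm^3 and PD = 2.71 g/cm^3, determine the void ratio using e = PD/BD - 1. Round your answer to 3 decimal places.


Step 1: e = PD / BD - 1
Step 2: e = 2.71 / 1.12 - 1
Step 3: e = 2.41964 - 1
Step 4: e = 1.42

1.42


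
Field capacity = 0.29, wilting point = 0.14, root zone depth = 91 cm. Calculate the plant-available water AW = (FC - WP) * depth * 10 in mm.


Step 1: Available water = (FC - WP) * depth * 10
Step 2: AW = (0.29 - 0.14) * 91 * 10
Step 3: AW = 0.15 * 91 * 10
Step 4: AW = 136.5 mm

136.5


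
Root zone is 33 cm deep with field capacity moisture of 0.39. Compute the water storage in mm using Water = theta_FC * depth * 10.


Step 1: Water (mm) = theta_FC * depth (cm) * 10
Step 2: Water = 0.39 * 33 * 10
Step 3: Water = 128.7 mm

128.7


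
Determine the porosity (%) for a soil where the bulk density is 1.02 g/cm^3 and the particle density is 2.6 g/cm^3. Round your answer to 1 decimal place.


Step 1: Formula: n = 100 * (1 - BD / PD)
Step 2: n = 100 * (1 - 1.02 / 2.6)
Step 3: n = 100 * (1 - 0.39231)
Step 4: n = 60.8%

60.8


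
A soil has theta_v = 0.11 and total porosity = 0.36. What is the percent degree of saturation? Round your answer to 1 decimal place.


Step 1: S = 100 * theta_v / n
Step 2: S = 100 * 0.11 / 0.36
Step 3: S = 30.6%

30.6


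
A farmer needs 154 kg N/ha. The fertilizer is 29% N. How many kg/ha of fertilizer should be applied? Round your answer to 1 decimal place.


Step 1: Fertilizer rate = target N / (N content / 100)
Step 2: Rate = 154 / (29 / 100)
Step 3: Rate = 154 / 0.29
Step 4: Rate = 531.0 kg/ha

531.0


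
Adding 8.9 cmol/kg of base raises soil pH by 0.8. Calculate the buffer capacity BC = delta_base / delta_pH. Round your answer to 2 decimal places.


Step 1: BC = change in base / change in pH
Step 2: BC = 8.9 / 0.8
Step 3: BC = 11.13 cmol/(kg*pH unit)

11.13


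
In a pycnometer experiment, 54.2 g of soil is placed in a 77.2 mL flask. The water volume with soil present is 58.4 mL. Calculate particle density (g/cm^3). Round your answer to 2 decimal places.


Step 1: Volume of solids = flask volume - water volume with soil
Step 2: V_solids = 77.2 - 58.4 = 18.8 mL
Step 3: Particle density = mass / V_solids = 54.2 / 18.8 = 2.88 g/cm^3

2.88


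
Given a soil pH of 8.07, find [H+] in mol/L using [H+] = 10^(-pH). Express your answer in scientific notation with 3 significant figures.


Step 1: [H+] = 10^(-pH)
Step 2: [H+] = 10^(-8.07)
Step 3: [H+] = 8.51e-09 mol/L

8.51e-09


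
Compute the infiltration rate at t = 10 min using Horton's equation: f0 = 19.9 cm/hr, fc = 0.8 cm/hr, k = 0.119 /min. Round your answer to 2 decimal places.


Step 1: f = fc + (f0 - fc) * exp(-k * t)
Step 2: exp(-0.119 * 10) = 0.304221
Step 3: f = 0.8 + (19.9 - 0.8) * 0.304221
Step 4: f = 0.8 + 19.1 * 0.304221
Step 5: f = 6.61 cm/hr

6.61


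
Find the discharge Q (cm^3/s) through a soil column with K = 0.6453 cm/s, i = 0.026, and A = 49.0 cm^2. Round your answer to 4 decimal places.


Step 1: Apply Darcy's law: Q = K * i * A
Step 2: Q = 0.6453 * 0.026 * 49.0
Step 3: Q = 0.8221 cm^3/s

0.8221


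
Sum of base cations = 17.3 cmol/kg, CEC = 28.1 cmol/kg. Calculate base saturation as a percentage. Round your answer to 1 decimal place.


Step 1: BS = 100 * (sum of bases) / CEC
Step 2: BS = 100 * 17.3 / 28.1
Step 3: BS = 61.6%

61.6


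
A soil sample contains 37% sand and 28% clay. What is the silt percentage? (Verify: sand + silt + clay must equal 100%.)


Step 1: sand + silt + clay = 100%
Step 2: silt = 100 - sand - clay
Step 3: silt = 100 - 37 - 28
Step 4: silt = 35%

35


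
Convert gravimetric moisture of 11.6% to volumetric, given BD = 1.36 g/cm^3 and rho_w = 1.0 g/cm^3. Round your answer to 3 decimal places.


Step 1: theta = (w / 100) * BD / rho_w
Step 2: theta = (11.6 / 100) * 1.36 / 1.0
Step 3: theta = 0.116 * 1.36
Step 4: theta = 0.158

0.158


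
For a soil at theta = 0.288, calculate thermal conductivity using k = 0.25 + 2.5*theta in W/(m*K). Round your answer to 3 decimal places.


Step 1: k = 0.25 + 2.5 * theta
Step 2: k = 0.25 + 2.5 * 0.288
Step 3: k = 0.25 + 0.72
Step 4: k = 0.97 W/(m*K)

0.97


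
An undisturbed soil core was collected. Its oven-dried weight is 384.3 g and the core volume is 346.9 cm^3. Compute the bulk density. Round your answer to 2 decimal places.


Step 1: Identify the formula: BD = dry mass / volume
Step 2: Substitute values: BD = 384.3 / 346.9
Step 3: BD = 1.11 g/cm^3

1.11


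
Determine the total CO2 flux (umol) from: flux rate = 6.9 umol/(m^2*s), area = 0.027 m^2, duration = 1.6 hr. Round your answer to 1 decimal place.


Step 1: Convert time to seconds: 1.6 hr * 3600 = 5760.0 s
Step 2: Total = flux * area * time_s
Step 3: Total = 6.9 * 0.027 * 5760.0
Step 4: Total = 1073.1 umol

1073.1


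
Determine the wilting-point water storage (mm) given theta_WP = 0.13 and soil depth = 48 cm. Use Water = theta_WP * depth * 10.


Step 1: Water (mm) = theta_WP * depth * 10
Step 2: Water = 0.13 * 48 * 10
Step 3: Water = 62.4 mm

62.4


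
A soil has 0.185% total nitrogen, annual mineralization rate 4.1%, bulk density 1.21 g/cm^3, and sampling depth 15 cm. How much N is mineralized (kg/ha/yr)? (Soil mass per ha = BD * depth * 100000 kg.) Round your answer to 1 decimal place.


Step 1: Soil mass per ha = BD * depth * 100000 = 1.21 * 15 * 100000 = 1815000 kg
Step 2: Total N pool = soil mass * N%/100 = 1815000 * 0.185/100 = 3357.75 kg/ha
Step 3: N mineralized = N pool * rate%/100 = 3357.75 * 4.1/100 = 137.7 kg/ha/yr

137.7


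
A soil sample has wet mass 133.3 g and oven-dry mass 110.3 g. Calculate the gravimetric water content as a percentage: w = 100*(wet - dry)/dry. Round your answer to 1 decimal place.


Step 1: Water mass = wet - dry = 133.3 - 110.3 = 23.0 g
Step 2: w = 100 * water mass / dry mass
Step 3: w = 100 * 23.0 / 110.3 = 20.9%

20.9


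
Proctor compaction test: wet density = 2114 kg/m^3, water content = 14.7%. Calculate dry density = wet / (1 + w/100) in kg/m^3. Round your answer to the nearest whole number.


Step 1: Dry density = wet density / (1 + w/100)
Step 2: Dry density = 2114 / (1 + 14.7/100)
Step 3: Dry density = 2114 / 1.147
Step 4: Dry density = 1843 kg/m^3

1843


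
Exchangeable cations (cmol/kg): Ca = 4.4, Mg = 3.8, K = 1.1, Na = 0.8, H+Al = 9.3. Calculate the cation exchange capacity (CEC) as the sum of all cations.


Step 1: CEC = Ca + Mg + K + Na + (H+Al)
Step 2: CEC = 4.4 + 3.8 + 1.1 + 0.8 + 9.3
Step 3: CEC = 19.4 cmol/kg

19.4


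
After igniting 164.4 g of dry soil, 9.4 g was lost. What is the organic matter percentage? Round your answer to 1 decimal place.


Step 1: OM% = 100 * LOI / sample mass
Step 2: OM = 100 * 9.4 / 164.4
Step 3: OM = 5.7%

5.7


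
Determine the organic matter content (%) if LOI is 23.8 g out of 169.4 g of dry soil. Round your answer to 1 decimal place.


Step 1: OM% = 100 * LOI / sample mass
Step 2: OM = 100 * 23.8 / 169.4
Step 3: OM = 14.0%

14.0


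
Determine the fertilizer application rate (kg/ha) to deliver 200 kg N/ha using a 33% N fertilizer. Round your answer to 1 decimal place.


Step 1: Fertilizer rate = target N / (N content / 100)
Step 2: Rate = 200 / (33 / 100)
Step 3: Rate = 200 / 0.33
Step 4: Rate = 606.1 kg/ha

606.1


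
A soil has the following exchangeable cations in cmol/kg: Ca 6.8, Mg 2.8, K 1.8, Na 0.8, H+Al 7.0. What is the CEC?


Step 1: CEC = Ca + Mg + K + Na + (H+Al)
Step 2: CEC = 6.8 + 2.8 + 1.8 + 0.8 + 7.0
Step 3: CEC = 19.2 cmol/kg

19.2


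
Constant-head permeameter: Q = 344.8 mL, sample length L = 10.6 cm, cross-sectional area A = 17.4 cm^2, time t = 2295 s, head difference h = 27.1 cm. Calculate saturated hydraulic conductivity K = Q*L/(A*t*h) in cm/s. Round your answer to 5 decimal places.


Step 1: K = Q * L / (A * t * h)
Step 2: Numerator = 344.8 * 10.6 = 3654.88
Step 3: Denominator = 17.4 * 2295 * 27.1 = 1082184.3
Step 4: K = 3654.88 / 1082184.3 = 0.00338 cm/s

0.00338


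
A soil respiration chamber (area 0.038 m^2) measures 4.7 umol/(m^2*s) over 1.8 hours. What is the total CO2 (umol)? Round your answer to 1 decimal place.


Step 1: Convert time to seconds: 1.8 hr * 3600 = 6480.0 s
Step 2: Total = flux * area * time_s
Step 3: Total = 4.7 * 0.038 * 6480.0
Step 4: Total = 1157.3 umol

1157.3


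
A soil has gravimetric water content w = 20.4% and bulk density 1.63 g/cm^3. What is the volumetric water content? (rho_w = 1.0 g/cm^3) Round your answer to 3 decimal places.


Step 1: theta = (w / 100) * BD / rho_w
Step 2: theta = (20.4 / 100) * 1.63 / 1.0
Step 3: theta = 0.204 * 1.63
Step 4: theta = 0.333

0.333


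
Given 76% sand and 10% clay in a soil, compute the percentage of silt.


Step 1: sand + silt + clay = 100%
Step 2: silt = 100 - sand - clay
Step 3: silt = 100 - 76 - 10
Step 4: silt = 14%

14


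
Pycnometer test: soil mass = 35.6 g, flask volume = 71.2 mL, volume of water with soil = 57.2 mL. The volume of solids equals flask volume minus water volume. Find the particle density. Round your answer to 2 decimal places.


Step 1: Volume of solids = flask volume - water volume with soil
Step 2: V_solids = 71.2 - 57.2 = 14.0 mL
Step 3: Particle density = mass / V_solids = 35.6 / 14.0 = 2.54 g/cm^3

2.54


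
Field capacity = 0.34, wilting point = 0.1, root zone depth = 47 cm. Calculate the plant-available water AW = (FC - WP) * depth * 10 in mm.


Step 1: Available water = (FC - WP) * depth * 10
Step 2: AW = (0.34 - 0.1) * 47 * 10
Step 3: AW = 0.24 * 47 * 10
Step 4: AW = 112.8 mm

112.8


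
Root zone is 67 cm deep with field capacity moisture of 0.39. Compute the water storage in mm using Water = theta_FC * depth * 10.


Step 1: Water (mm) = theta_FC * depth (cm) * 10
Step 2: Water = 0.39 * 67 * 10
Step 3: Water = 261.3 mm

261.3


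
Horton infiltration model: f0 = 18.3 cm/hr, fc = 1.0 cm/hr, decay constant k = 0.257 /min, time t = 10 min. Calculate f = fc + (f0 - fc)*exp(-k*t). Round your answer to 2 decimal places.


Step 1: f = fc + (f0 - fc) * exp(-k * t)
Step 2: exp(-0.257 * 10) = 0.076536
Step 3: f = 1.0 + (18.3 - 1.0) * 0.076536
Step 4: f = 1.0 + 17.3 * 0.076536
Step 5: f = 2.32 cm/hr

2.32


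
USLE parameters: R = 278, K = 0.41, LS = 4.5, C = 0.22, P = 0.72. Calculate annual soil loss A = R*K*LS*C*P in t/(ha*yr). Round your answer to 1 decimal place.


Step 1: A = R * K * LS * C * P
Step 2: R * K = 278 * 0.41 = 113.98
Step 3: (R*K) * LS = 113.98 * 4.5 = 512.91
Step 4: * C * P = 512.91 * 0.22 * 0.72 = 81.2
Step 5: A = 81.2 t/(ha*yr)

81.2


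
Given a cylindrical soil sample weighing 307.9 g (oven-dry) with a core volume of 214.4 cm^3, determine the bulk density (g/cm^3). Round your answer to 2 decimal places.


Step 1: Identify the formula: BD = dry mass / volume
Step 2: Substitute values: BD = 307.9 / 214.4
Step 3: BD = 1.44 g/cm^3

1.44


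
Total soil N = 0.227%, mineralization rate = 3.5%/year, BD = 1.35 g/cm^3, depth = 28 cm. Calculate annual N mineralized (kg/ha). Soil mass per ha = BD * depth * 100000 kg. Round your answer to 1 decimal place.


Step 1: Soil mass per ha = BD * depth * 100000 = 1.35 * 28 * 100000 = 3780000 kg
Step 2: Total N pool = soil mass * N%/100 = 3780000 * 0.227/100 = 8580.6 kg/ha
Step 3: N mineralized = N pool * rate%/100 = 8580.6 * 3.5/100 = 300.3 kg/ha/yr

300.3


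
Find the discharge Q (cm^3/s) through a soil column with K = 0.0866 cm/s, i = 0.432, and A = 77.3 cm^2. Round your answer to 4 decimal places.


Step 1: Apply Darcy's law: Q = K * i * A
Step 2: Q = 0.0866 * 0.432 * 77.3
Step 3: Q = 2.8919 cm^3/s

2.8919


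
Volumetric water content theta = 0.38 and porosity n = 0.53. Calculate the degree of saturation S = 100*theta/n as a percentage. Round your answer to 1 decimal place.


Step 1: S = 100 * theta_v / n
Step 2: S = 100 * 0.38 / 0.53
Step 3: S = 71.7%

71.7


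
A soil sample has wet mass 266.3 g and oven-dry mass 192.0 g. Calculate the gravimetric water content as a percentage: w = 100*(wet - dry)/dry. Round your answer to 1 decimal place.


Step 1: Water mass = wet - dry = 266.3 - 192.0 = 74.3 g
Step 2: w = 100 * water mass / dry mass
Step 3: w = 100 * 74.3 / 192.0 = 38.7%

38.7


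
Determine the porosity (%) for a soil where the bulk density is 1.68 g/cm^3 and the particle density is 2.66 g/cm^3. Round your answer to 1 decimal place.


Step 1: Formula: n = 100 * (1 - BD / PD)
Step 2: n = 100 * (1 - 1.68 / 2.66)
Step 3: n = 100 * (1 - 0.63158)
Step 4: n = 36.8%

36.8


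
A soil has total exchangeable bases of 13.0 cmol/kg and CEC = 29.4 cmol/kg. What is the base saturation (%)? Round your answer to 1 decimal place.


Step 1: BS = 100 * (sum of bases) / CEC
Step 2: BS = 100 * 13.0 / 29.4
Step 3: BS = 44.2%

44.2


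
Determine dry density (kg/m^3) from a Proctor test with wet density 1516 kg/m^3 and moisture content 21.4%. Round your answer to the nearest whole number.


Step 1: Dry density = wet density / (1 + w/100)
Step 2: Dry density = 1516 / (1 + 21.4/100)
Step 3: Dry density = 1516 / 1.214
Step 4: Dry density = 1249 kg/m^3

1249


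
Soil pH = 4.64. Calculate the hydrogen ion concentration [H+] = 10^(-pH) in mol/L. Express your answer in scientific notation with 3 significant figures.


Step 1: [H+] = 10^(-pH)
Step 2: [H+] = 10^(-4.64)
Step 3: [H+] = 2.29e-05 mol/L

2.29e-05


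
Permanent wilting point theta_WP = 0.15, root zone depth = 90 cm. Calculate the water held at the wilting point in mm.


Step 1: Water (mm) = theta_WP * depth * 10
Step 2: Water = 0.15 * 90 * 10
Step 3: Water = 135.0 mm

135.0
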